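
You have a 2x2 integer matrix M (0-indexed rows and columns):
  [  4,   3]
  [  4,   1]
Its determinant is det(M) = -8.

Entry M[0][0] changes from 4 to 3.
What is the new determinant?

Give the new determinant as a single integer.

det is linear in row 0: changing M[0][0] by delta changes det by delta * cofactor(0,0).
Cofactor C_00 = (-1)^(0+0) * minor(0,0) = 1
Entry delta = 3 - 4 = -1
Det delta = -1 * 1 = -1
New det = -8 + -1 = -9

Answer: -9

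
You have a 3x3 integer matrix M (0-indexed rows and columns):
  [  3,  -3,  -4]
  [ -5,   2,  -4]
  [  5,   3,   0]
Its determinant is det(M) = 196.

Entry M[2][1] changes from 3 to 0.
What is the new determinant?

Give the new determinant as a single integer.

Answer: 100

Derivation:
det is linear in row 2: changing M[2][1] by delta changes det by delta * cofactor(2,1).
Cofactor C_21 = (-1)^(2+1) * minor(2,1) = 32
Entry delta = 0 - 3 = -3
Det delta = -3 * 32 = -96
New det = 196 + -96 = 100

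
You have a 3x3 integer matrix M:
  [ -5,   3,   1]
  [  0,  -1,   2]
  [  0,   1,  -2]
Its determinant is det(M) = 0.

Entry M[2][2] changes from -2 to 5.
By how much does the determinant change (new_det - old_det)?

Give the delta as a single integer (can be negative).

Cofactor C_22 = 5
Entry delta = 5 - -2 = 7
Det delta = entry_delta * cofactor = 7 * 5 = 35

Answer: 35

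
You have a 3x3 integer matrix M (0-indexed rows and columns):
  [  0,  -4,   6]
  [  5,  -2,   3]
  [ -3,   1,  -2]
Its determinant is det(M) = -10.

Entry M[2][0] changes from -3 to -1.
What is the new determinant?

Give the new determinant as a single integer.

Answer: -10

Derivation:
det is linear in row 2: changing M[2][0] by delta changes det by delta * cofactor(2,0).
Cofactor C_20 = (-1)^(2+0) * minor(2,0) = 0
Entry delta = -1 - -3 = 2
Det delta = 2 * 0 = 0
New det = -10 + 0 = -10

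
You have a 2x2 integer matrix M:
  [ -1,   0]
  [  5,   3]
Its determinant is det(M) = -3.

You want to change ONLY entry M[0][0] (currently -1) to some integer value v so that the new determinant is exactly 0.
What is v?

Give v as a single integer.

Answer: 0

Derivation:
det is linear in entry M[0][0]: det = old_det + (v - -1) * C_00
Cofactor C_00 = 3
Want det = 0: -3 + (v - -1) * 3 = 0
  (v - -1) = 3 / 3 = 1
  v = -1 + (1) = 0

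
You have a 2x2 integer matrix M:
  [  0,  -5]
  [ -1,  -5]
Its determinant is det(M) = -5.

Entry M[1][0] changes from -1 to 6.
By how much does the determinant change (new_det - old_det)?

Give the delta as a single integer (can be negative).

Cofactor C_10 = 5
Entry delta = 6 - -1 = 7
Det delta = entry_delta * cofactor = 7 * 5 = 35

Answer: 35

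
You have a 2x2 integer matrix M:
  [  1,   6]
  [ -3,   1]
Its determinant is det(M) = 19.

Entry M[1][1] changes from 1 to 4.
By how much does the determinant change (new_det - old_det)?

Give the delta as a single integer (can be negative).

Answer: 3

Derivation:
Cofactor C_11 = 1
Entry delta = 4 - 1 = 3
Det delta = entry_delta * cofactor = 3 * 1 = 3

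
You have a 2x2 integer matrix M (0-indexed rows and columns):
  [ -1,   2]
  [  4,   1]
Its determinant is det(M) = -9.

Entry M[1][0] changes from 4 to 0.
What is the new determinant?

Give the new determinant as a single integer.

det is linear in row 1: changing M[1][0] by delta changes det by delta * cofactor(1,0).
Cofactor C_10 = (-1)^(1+0) * minor(1,0) = -2
Entry delta = 0 - 4 = -4
Det delta = -4 * -2 = 8
New det = -9 + 8 = -1

Answer: -1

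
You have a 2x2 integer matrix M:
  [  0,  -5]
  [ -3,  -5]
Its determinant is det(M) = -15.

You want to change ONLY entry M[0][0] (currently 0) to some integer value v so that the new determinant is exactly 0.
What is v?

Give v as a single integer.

det is linear in entry M[0][0]: det = old_det + (v - 0) * C_00
Cofactor C_00 = -5
Want det = 0: -15 + (v - 0) * -5 = 0
  (v - 0) = 15 / -5 = -3
  v = 0 + (-3) = -3

Answer: -3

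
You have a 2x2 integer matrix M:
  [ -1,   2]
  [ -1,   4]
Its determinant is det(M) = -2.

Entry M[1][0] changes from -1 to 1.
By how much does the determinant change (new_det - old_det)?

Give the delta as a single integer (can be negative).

Answer: -4

Derivation:
Cofactor C_10 = -2
Entry delta = 1 - -1 = 2
Det delta = entry_delta * cofactor = 2 * -2 = -4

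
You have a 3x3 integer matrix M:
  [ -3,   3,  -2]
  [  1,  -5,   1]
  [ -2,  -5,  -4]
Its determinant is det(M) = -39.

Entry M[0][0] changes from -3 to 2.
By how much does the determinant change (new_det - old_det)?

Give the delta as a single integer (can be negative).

Answer: 125

Derivation:
Cofactor C_00 = 25
Entry delta = 2 - -3 = 5
Det delta = entry_delta * cofactor = 5 * 25 = 125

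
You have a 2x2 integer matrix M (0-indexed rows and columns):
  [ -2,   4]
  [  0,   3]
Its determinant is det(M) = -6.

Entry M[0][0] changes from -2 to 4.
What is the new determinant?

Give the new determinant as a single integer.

det is linear in row 0: changing M[0][0] by delta changes det by delta * cofactor(0,0).
Cofactor C_00 = (-1)^(0+0) * minor(0,0) = 3
Entry delta = 4 - -2 = 6
Det delta = 6 * 3 = 18
New det = -6 + 18 = 12

Answer: 12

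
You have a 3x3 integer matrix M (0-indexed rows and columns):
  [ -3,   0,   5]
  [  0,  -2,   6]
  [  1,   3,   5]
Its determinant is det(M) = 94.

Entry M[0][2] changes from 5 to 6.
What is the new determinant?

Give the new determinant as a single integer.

Answer: 96

Derivation:
det is linear in row 0: changing M[0][2] by delta changes det by delta * cofactor(0,2).
Cofactor C_02 = (-1)^(0+2) * minor(0,2) = 2
Entry delta = 6 - 5 = 1
Det delta = 1 * 2 = 2
New det = 94 + 2 = 96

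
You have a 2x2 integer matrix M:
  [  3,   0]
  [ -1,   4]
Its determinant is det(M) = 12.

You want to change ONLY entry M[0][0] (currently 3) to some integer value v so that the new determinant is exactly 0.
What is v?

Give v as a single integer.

Answer: 0

Derivation:
det is linear in entry M[0][0]: det = old_det + (v - 3) * C_00
Cofactor C_00 = 4
Want det = 0: 12 + (v - 3) * 4 = 0
  (v - 3) = -12 / 4 = -3
  v = 3 + (-3) = 0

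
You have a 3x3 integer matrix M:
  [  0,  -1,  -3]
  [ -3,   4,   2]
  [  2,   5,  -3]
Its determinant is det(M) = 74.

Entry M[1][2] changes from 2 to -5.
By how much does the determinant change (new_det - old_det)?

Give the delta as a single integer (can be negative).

Answer: 14

Derivation:
Cofactor C_12 = -2
Entry delta = -5 - 2 = -7
Det delta = entry_delta * cofactor = -7 * -2 = 14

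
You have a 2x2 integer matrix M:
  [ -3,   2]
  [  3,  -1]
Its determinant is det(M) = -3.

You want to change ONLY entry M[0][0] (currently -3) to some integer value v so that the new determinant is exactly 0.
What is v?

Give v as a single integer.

det is linear in entry M[0][0]: det = old_det + (v - -3) * C_00
Cofactor C_00 = -1
Want det = 0: -3 + (v - -3) * -1 = 0
  (v - -3) = 3 / -1 = -3
  v = -3 + (-3) = -6

Answer: -6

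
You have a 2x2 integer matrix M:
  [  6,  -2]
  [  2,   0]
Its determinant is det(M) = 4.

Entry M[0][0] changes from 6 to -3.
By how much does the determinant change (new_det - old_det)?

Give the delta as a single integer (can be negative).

Answer: 0

Derivation:
Cofactor C_00 = 0
Entry delta = -3 - 6 = -9
Det delta = entry_delta * cofactor = -9 * 0 = 0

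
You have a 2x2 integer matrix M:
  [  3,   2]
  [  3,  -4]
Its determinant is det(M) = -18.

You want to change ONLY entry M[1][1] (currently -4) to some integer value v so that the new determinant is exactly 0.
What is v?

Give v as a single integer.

det is linear in entry M[1][1]: det = old_det + (v - -4) * C_11
Cofactor C_11 = 3
Want det = 0: -18 + (v - -4) * 3 = 0
  (v - -4) = 18 / 3 = 6
  v = -4 + (6) = 2

Answer: 2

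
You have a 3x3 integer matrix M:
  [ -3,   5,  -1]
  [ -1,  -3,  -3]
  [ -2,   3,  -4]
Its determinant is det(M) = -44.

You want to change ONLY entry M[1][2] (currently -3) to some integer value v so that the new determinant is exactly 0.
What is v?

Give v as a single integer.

Answer: -47

Derivation:
det is linear in entry M[1][2]: det = old_det + (v - -3) * C_12
Cofactor C_12 = -1
Want det = 0: -44 + (v - -3) * -1 = 0
  (v - -3) = 44 / -1 = -44
  v = -3 + (-44) = -47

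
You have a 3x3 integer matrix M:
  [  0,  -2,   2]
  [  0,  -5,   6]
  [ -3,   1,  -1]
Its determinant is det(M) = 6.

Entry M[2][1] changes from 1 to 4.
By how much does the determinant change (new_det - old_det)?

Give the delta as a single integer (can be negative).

Cofactor C_21 = 0
Entry delta = 4 - 1 = 3
Det delta = entry_delta * cofactor = 3 * 0 = 0

Answer: 0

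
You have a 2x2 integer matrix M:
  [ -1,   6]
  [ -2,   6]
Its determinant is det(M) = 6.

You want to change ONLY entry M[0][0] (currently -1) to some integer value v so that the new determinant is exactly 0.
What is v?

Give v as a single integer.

Answer: -2

Derivation:
det is linear in entry M[0][0]: det = old_det + (v - -1) * C_00
Cofactor C_00 = 6
Want det = 0: 6 + (v - -1) * 6 = 0
  (v - -1) = -6 / 6 = -1
  v = -1 + (-1) = -2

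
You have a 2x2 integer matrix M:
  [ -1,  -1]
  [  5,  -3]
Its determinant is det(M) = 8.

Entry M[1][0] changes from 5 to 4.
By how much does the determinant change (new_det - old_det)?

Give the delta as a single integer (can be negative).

Answer: -1

Derivation:
Cofactor C_10 = 1
Entry delta = 4 - 5 = -1
Det delta = entry_delta * cofactor = -1 * 1 = -1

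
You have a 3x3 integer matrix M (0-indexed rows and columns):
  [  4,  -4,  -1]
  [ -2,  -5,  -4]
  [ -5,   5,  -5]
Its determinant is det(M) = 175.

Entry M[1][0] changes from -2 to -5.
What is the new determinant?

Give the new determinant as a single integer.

Answer: 250

Derivation:
det is linear in row 1: changing M[1][0] by delta changes det by delta * cofactor(1,0).
Cofactor C_10 = (-1)^(1+0) * minor(1,0) = -25
Entry delta = -5 - -2 = -3
Det delta = -3 * -25 = 75
New det = 175 + 75 = 250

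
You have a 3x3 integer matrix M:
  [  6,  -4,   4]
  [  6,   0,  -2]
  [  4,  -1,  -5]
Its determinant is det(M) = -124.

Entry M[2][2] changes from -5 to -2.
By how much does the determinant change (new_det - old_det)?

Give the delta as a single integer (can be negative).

Answer: 72

Derivation:
Cofactor C_22 = 24
Entry delta = -2 - -5 = 3
Det delta = entry_delta * cofactor = 3 * 24 = 72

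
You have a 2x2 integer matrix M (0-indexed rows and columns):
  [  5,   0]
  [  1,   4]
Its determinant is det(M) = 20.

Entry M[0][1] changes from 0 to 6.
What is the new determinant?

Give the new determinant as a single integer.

det is linear in row 0: changing M[0][1] by delta changes det by delta * cofactor(0,1).
Cofactor C_01 = (-1)^(0+1) * minor(0,1) = -1
Entry delta = 6 - 0 = 6
Det delta = 6 * -1 = -6
New det = 20 + -6 = 14

Answer: 14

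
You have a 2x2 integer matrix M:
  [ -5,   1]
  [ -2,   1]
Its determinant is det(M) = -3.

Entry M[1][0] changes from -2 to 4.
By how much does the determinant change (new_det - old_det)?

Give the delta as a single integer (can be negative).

Cofactor C_10 = -1
Entry delta = 4 - -2 = 6
Det delta = entry_delta * cofactor = 6 * -1 = -6

Answer: -6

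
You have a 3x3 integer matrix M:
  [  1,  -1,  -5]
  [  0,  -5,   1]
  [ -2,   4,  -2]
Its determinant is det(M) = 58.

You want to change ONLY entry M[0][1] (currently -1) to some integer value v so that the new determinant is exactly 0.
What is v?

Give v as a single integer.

Answer: 28

Derivation:
det is linear in entry M[0][1]: det = old_det + (v - -1) * C_01
Cofactor C_01 = -2
Want det = 0: 58 + (v - -1) * -2 = 0
  (v - -1) = -58 / -2 = 29
  v = -1 + (29) = 28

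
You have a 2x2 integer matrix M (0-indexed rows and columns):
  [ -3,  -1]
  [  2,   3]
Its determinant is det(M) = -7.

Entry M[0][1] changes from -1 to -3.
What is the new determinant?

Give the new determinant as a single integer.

det is linear in row 0: changing M[0][1] by delta changes det by delta * cofactor(0,1).
Cofactor C_01 = (-1)^(0+1) * minor(0,1) = -2
Entry delta = -3 - -1 = -2
Det delta = -2 * -2 = 4
New det = -7 + 4 = -3

Answer: -3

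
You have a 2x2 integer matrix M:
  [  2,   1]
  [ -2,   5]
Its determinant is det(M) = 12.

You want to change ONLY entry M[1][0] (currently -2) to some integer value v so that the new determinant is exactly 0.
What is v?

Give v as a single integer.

Answer: 10

Derivation:
det is linear in entry M[1][0]: det = old_det + (v - -2) * C_10
Cofactor C_10 = -1
Want det = 0: 12 + (v - -2) * -1 = 0
  (v - -2) = -12 / -1 = 12
  v = -2 + (12) = 10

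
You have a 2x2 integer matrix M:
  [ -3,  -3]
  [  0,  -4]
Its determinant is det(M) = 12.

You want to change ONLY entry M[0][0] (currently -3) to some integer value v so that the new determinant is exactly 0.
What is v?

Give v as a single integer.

Answer: 0

Derivation:
det is linear in entry M[0][0]: det = old_det + (v - -3) * C_00
Cofactor C_00 = -4
Want det = 0: 12 + (v - -3) * -4 = 0
  (v - -3) = -12 / -4 = 3
  v = -3 + (3) = 0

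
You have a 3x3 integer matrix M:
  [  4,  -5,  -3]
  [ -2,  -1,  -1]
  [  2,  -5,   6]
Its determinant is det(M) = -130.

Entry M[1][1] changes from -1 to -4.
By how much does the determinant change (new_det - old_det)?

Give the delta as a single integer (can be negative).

Answer: -90

Derivation:
Cofactor C_11 = 30
Entry delta = -4 - -1 = -3
Det delta = entry_delta * cofactor = -3 * 30 = -90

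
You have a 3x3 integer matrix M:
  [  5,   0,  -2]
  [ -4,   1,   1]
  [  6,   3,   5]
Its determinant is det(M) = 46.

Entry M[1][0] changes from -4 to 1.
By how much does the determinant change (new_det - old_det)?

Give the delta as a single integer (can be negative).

Cofactor C_10 = -6
Entry delta = 1 - -4 = 5
Det delta = entry_delta * cofactor = 5 * -6 = -30

Answer: -30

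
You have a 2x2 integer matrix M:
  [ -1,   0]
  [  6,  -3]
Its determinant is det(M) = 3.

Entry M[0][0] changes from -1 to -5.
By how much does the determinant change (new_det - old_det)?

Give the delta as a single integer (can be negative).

Answer: 12

Derivation:
Cofactor C_00 = -3
Entry delta = -5 - -1 = -4
Det delta = entry_delta * cofactor = -4 * -3 = 12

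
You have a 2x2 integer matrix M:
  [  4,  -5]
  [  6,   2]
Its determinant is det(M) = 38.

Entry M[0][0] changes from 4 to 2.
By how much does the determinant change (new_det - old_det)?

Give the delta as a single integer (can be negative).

Cofactor C_00 = 2
Entry delta = 2 - 4 = -2
Det delta = entry_delta * cofactor = -2 * 2 = -4

Answer: -4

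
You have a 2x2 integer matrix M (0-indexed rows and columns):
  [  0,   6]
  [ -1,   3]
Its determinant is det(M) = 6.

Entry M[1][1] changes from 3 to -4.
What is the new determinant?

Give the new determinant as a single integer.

Answer: 6

Derivation:
det is linear in row 1: changing M[1][1] by delta changes det by delta * cofactor(1,1).
Cofactor C_11 = (-1)^(1+1) * minor(1,1) = 0
Entry delta = -4 - 3 = -7
Det delta = -7 * 0 = 0
New det = 6 + 0 = 6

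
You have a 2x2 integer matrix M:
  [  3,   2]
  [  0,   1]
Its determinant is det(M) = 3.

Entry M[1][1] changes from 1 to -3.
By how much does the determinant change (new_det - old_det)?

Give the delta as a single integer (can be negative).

Answer: -12

Derivation:
Cofactor C_11 = 3
Entry delta = -3 - 1 = -4
Det delta = entry_delta * cofactor = -4 * 3 = -12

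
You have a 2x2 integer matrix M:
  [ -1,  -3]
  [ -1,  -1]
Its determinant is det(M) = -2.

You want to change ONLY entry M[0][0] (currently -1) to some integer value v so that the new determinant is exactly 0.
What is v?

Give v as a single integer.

det is linear in entry M[0][0]: det = old_det + (v - -1) * C_00
Cofactor C_00 = -1
Want det = 0: -2 + (v - -1) * -1 = 0
  (v - -1) = 2 / -1 = -2
  v = -1 + (-2) = -3

Answer: -3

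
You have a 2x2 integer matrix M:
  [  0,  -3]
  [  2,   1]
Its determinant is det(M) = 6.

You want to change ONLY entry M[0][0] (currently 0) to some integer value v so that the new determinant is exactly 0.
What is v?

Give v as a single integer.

det is linear in entry M[0][0]: det = old_det + (v - 0) * C_00
Cofactor C_00 = 1
Want det = 0: 6 + (v - 0) * 1 = 0
  (v - 0) = -6 / 1 = -6
  v = 0 + (-6) = -6

Answer: -6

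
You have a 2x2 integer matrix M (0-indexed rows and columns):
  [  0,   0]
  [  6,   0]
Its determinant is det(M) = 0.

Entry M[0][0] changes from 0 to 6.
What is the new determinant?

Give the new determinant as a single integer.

Answer: 0

Derivation:
det is linear in row 0: changing M[0][0] by delta changes det by delta * cofactor(0,0).
Cofactor C_00 = (-1)^(0+0) * minor(0,0) = 0
Entry delta = 6 - 0 = 6
Det delta = 6 * 0 = 0
New det = 0 + 0 = 0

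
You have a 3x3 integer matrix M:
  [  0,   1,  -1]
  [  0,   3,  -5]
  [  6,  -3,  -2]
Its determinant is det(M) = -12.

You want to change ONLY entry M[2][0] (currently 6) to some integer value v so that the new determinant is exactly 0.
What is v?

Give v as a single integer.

Answer: 0

Derivation:
det is linear in entry M[2][0]: det = old_det + (v - 6) * C_20
Cofactor C_20 = -2
Want det = 0: -12 + (v - 6) * -2 = 0
  (v - 6) = 12 / -2 = -6
  v = 6 + (-6) = 0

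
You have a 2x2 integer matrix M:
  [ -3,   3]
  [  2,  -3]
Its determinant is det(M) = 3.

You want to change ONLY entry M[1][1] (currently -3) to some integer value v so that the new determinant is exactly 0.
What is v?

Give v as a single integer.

Answer: -2

Derivation:
det is linear in entry M[1][1]: det = old_det + (v - -3) * C_11
Cofactor C_11 = -3
Want det = 0: 3 + (v - -3) * -3 = 0
  (v - -3) = -3 / -3 = 1
  v = -3 + (1) = -2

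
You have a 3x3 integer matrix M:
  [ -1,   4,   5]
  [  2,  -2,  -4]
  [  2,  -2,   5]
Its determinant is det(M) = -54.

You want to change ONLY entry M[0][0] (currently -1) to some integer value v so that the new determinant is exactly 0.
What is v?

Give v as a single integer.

det is linear in entry M[0][0]: det = old_det + (v - -1) * C_00
Cofactor C_00 = -18
Want det = 0: -54 + (v - -1) * -18 = 0
  (v - -1) = 54 / -18 = -3
  v = -1 + (-3) = -4

Answer: -4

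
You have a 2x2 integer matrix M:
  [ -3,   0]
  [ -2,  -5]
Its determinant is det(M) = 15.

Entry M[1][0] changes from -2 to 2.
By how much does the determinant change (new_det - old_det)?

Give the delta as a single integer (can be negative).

Answer: 0

Derivation:
Cofactor C_10 = 0
Entry delta = 2 - -2 = 4
Det delta = entry_delta * cofactor = 4 * 0 = 0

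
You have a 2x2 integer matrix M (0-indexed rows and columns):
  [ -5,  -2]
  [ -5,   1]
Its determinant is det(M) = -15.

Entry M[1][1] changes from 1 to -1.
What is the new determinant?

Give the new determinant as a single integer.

Answer: -5

Derivation:
det is linear in row 1: changing M[1][1] by delta changes det by delta * cofactor(1,1).
Cofactor C_11 = (-1)^(1+1) * minor(1,1) = -5
Entry delta = -1 - 1 = -2
Det delta = -2 * -5 = 10
New det = -15 + 10 = -5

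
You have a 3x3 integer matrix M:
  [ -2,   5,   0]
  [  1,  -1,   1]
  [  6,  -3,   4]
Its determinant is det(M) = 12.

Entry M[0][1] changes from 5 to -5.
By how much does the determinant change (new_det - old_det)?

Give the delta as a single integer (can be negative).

Cofactor C_01 = 2
Entry delta = -5 - 5 = -10
Det delta = entry_delta * cofactor = -10 * 2 = -20

Answer: -20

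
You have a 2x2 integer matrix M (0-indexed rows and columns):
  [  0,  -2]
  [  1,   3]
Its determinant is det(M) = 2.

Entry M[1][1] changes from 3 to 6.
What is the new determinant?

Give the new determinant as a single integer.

det is linear in row 1: changing M[1][1] by delta changes det by delta * cofactor(1,1).
Cofactor C_11 = (-1)^(1+1) * minor(1,1) = 0
Entry delta = 6 - 3 = 3
Det delta = 3 * 0 = 0
New det = 2 + 0 = 2

Answer: 2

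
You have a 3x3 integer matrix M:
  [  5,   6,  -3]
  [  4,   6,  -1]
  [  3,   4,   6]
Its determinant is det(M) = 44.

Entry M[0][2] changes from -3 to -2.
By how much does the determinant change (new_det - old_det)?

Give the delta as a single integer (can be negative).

Answer: -2

Derivation:
Cofactor C_02 = -2
Entry delta = -2 - -3 = 1
Det delta = entry_delta * cofactor = 1 * -2 = -2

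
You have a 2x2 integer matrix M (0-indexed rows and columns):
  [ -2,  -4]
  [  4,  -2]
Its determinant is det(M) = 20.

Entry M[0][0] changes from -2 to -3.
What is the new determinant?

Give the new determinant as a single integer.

Answer: 22

Derivation:
det is linear in row 0: changing M[0][0] by delta changes det by delta * cofactor(0,0).
Cofactor C_00 = (-1)^(0+0) * minor(0,0) = -2
Entry delta = -3 - -2 = -1
Det delta = -1 * -2 = 2
New det = 20 + 2 = 22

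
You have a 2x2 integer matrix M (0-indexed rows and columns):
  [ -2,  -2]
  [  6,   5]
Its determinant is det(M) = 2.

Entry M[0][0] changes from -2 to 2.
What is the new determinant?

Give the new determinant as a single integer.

Answer: 22

Derivation:
det is linear in row 0: changing M[0][0] by delta changes det by delta * cofactor(0,0).
Cofactor C_00 = (-1)^(0+0) * minor(0,0) = 5
Entry delta = 2 - -2 = 4
Det delta = 4 * 5 = 20
New det = 2 + 20 = 22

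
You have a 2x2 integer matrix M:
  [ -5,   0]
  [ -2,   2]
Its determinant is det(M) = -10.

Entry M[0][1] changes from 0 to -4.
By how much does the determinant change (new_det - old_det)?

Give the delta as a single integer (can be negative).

Answer: -8

Derivation:
Cofactor C_01 = 2
Entry delta = -4 - 0 = -4
Det delta = entry_delta * cofactor = -4 * 2 = -8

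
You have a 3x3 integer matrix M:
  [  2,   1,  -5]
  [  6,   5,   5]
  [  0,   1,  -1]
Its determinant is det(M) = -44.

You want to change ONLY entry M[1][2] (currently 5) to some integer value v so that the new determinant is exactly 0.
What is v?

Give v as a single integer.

det is linear in entry M[1][2]: det = old_det + (v - 5) * C_12
Cofactor C_12 = -2
Want det = 0: -44 + (v - 5) * -2 = 0
  (v - 5) = 44 / -2 = -22
  v = 5 + (-22) = -17

Answer: -17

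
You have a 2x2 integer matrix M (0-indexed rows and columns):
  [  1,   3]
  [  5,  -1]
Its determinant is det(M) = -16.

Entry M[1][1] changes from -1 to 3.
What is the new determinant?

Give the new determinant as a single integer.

det is linear in row 1: changing M[1][1] by delta changes det by delta * cofactor(1,1).
Cofactor C_11 = (-1)^(1+1) * minor(1,1) = 1
Entry delta = 3 - -1 = 4
Det delta = 4 * 1 = 4
New det = -16 + 4 = -12

Answer: -12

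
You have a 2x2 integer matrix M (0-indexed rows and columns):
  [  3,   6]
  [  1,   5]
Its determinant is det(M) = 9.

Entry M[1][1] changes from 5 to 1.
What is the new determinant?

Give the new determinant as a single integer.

Answer: -3

Derivation:
det is linear in row 1: changing M[1][1] by delta changes det by delta * cofactor(1,1).
Cofactor C_11 = (-1)^(1+1) * minor(1,1) = 3
Entry delta = 1 - 5 = -4
Det delta = -4 * 3 = -12
New det = 9 + -12 = -3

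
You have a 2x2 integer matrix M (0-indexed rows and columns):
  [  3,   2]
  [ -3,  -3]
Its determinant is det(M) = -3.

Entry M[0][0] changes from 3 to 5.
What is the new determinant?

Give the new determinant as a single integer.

det is linear in row 0: changing M[0][0] by delta changes det by delta * cofactor(0,0).
Cofactor C_00 = (-1)^(0+0) * minor(0,0) = -3
Entry delta = 5 - 3 = 2
Det delta = 2 * -3 = -6
New det = -3 + -6 = -9

Answer: -9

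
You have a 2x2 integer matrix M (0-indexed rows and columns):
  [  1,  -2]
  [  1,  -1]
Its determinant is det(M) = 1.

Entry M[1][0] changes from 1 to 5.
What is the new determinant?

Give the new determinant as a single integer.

Answer: 9

Derivation:
det is linear in row 1: changing M[1][0] by delta changes det by delta * cofactor(1,0).
Cofactor C_10 = (-1)^(1+0) * minor(1,0) = 2
Entry delta = 5 - 1 = 4
Det delta = 4 * 2 = 8
New det = 1 + 8 = 9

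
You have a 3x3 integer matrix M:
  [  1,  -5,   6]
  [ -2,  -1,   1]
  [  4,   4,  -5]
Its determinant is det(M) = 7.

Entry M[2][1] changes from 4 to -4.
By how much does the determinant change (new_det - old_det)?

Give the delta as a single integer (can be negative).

Answer: 104

Derivation:
Cofactor C_21 = -13
Entry delta = -4 - 4 = -8
Det delta = entry_delta * cofactor = -8 * -13 = 104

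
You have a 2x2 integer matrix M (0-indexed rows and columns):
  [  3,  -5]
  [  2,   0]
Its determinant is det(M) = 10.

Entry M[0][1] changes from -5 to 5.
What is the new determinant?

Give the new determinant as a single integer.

det is linear in row 0: changing M[0][1] by delta changes det by delta * cofactor(0,1).
Cofactor C_01 = (-1)^(0+1) * minor(0,1) = -2
Entry delta = 5 - -5 = 10
Det delta = 10 * -2 = -20
New det = 10 + -20 = -10

Answer: -10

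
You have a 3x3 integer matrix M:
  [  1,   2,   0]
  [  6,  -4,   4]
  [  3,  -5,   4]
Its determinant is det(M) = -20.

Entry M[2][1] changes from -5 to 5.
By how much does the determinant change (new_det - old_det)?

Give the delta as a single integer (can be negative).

Cofactor C_21 = -4
Entry delta = 5 - -5 = 10
Det delta = entry_delta * cofactor = 10 * -4 = -40

Answer: -40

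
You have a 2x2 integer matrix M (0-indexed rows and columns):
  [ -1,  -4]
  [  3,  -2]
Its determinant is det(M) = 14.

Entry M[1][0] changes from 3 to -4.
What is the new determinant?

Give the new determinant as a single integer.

det is linear in row 1: changing M[1][0] by delta changes det by delta * cofactor(1,0).
Cofactor C_10 = (-1)^(1+0) * minor(1,0) = 4
Entry delta = -4 - 3 = -7
Det delta = -7 * 4 = -28
New det = 14 + -28 = -14

Answer: -14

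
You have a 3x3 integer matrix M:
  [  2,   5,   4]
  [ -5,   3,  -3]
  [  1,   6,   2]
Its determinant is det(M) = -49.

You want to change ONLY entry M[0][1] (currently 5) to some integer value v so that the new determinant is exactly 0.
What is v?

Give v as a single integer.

Answer: 12

Derivation:
det is linear in entry M[0][1]: det = old_det + (v - 5) * C_01
Cofactor C_01 = 7
Want det = 0: -49 + (v - 5) * 7 = 0
  (v - 5) = 49 / 7 = 7
  v = 5 + (7) = 12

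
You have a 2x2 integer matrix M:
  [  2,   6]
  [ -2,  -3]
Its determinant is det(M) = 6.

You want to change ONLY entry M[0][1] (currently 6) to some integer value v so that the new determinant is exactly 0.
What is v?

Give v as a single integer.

det is linear in entry M[0][1]: det = old_det + (v - 6) * C_01
Cofactor C_01 = 2
Want det = 0: 6 + (v - 6) * 2 = 0
  (v - 6) = -6 / 2 = -3
  v = 6 + (-3) = 3

Answer: 3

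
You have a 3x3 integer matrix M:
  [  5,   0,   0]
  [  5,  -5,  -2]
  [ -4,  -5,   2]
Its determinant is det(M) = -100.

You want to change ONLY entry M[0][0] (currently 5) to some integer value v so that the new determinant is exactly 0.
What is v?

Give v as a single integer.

Answer: 0

Derivation:
det is linear in entry M[0][0]: det = old_det + (v - 5) * C_00
Cofactor C_00 = -20
Want det = 0: -100 + (v - 5) * -20 = 0
  (v - 5) = 100 / -20 = -5
  v = 5 + (-5) = 0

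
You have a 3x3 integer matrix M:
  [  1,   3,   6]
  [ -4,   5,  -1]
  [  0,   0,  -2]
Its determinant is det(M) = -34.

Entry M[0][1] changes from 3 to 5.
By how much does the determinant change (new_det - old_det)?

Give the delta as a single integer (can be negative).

Answer: -16

Derivation:
Cofactor C_01 = -8
Entry delta = 5 - 3 = 2
Det delta = entry_delta * cofactor = 2 * -8 = -16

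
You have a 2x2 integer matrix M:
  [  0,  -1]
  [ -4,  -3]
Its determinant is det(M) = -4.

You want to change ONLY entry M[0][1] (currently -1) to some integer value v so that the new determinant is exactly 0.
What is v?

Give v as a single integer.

Answer: 0

Derivation:
det is linear in entry M[0][1]: det = old_det + (v - -1) * C_01
Cofactor C_01 = 4
Want det = 0: -4 + (v - -1) * 4 = 0
  (v - -1) = 4 / 4 = 1
  v = -1 + (1) = 0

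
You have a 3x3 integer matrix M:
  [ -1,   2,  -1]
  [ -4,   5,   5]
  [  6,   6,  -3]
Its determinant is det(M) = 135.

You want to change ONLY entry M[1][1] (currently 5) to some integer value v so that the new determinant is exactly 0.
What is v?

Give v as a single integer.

det is linear in entry M[1][1]: det = old_det + (v - 5) * C_11
Cofactor C_11 = 9
Want det = 0: 135 + (v - 5) * 9 = 0
  (v - 5) = -135 / 9 = -15
  v = 5 + (-15) = -10

Answer: -10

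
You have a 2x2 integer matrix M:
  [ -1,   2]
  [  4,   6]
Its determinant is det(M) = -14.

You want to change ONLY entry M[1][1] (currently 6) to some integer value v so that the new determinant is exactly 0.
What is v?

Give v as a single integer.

det is linear in entry M[1][1]: det = old_det + (v - 6) * C_11
Cofactor C_11 = -1
Want det = 0: -14 + (v - 6) * -1 = 0
  (v - 6) = 14 / -1 = -14
  v = 6 + (-14) = -8

Answer: -8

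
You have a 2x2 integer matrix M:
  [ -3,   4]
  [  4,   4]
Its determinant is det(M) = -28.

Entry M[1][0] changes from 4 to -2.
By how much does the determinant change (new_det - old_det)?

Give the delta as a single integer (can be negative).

Cofactor C_10 = -4
Entry delta = -2 - 4 = -6
Det delta = entry_delta * cofactor = -6 * -4 = 24

Answer: 24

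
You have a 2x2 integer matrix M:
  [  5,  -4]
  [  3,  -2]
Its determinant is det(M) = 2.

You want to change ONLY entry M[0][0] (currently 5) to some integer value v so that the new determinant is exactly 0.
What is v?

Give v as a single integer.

Answer: 6

Derivation:
det is linear in entry M[0][0]: det = old_det + (v - 5) * C_00
Cofactor C_00 = -2
Want det = 0: 2 + (v - 5) * -2 = 0
  (v - 5) = -2 / -2 = 1
  v = 5 + (1) = 6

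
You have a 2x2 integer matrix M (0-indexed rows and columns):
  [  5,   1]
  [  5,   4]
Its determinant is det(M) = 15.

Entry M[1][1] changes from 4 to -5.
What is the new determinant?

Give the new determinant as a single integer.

det is linear in row 1: changing M[1][1] by delta changes det by delta * cofactor(1,1).
Cofactor C_11 = (-1)^(1+1) * minor(1,1) = 5
Entry delta = -5 - 4 = -9
Det delta = -9 * 5 = -45
New det = 15 + -45 = -30

Answer: -30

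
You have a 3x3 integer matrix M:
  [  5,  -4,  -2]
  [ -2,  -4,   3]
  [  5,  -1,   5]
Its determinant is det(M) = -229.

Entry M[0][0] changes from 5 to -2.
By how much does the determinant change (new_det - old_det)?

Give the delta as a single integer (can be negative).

Cofactor C_00 = -17
Entry delta = -2 - 5 = -7
Det delta = entry_delta * cofactor = -7 * -17 = 119

Answer: 119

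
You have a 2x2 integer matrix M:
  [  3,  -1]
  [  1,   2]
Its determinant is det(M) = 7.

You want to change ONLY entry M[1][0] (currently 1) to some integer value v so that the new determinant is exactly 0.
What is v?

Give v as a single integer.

Answer: -6

Derivation:
det is linear in entry M[1][0]: det = old_det + (v - 1) * C_10
Cofactor C_10 = 1
Want det = 0: 7 + (v - 1) * 1 = 0
  (v - 1) = -7 / 1 = -7
  v = 1 + (-7) = -6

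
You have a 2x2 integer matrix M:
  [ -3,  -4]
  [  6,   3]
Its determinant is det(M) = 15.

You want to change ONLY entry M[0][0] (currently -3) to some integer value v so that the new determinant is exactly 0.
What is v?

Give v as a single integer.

det is linear in entry M[0][0]: det = old_det + (v - -3) * C_00
Cofactor C_00 = 3
Want det = 0: 15 + (v - -3) * 3 = 0
  (v - -3) = -15 / 3 = -5
  v = -3 + (-5) = -8

Answer: -8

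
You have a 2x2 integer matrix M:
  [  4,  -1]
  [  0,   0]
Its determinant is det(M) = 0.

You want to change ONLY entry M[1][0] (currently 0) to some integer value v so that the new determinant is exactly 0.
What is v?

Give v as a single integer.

det is linear in entry M[1][0]: det = old_det + (v - 0) * C_10
Cofactor C_10 = 1
Want det = 0: 0 + (v - 0) * 1 = 0
  (v - 0) = 0 / 1 = 0
  v = 0 + (0) = 0

Answer: 0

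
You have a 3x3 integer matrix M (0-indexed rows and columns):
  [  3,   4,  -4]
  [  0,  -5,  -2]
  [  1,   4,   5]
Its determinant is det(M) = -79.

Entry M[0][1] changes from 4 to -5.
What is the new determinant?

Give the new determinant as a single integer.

Answer: -61

Derivation:
det is linear in row 0: changing M[0][1] by delta changes det by delta * cofactor(0,1).
Cofactor C_01 = (-1)^(0+1) * minor(0,1) = -2
Entry delta = -5 - 4 = -9
Det delta = -9 * -2 = 18
New det = -79 + 18 = -61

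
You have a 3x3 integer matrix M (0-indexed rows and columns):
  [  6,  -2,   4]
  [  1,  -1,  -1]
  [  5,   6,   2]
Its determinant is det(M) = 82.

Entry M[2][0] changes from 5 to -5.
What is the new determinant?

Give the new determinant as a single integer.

Answer: 22

Derivation:
det is linear in row 2: changing M[2][0] by delta changes det by delta * cofactor(2,0).
Cofactor C_20 = (-1)^(2+0) * minor(2,0) = 6
Entry delta = -5 - 5 = -10
Det delta = -10 * 6 = -60
New det = 82 + -60 = 22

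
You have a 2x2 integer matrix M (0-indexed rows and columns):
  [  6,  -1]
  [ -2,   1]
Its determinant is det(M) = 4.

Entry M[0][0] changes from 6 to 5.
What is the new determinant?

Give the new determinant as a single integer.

det is linear in row 0: changing M[0][0] by delta changes det by delta * cofactor(0,0).
Cofactor C_00 = (-1)^(0+0) * minor(0,0) = 1
Entry delta = 5 - 6 = -1
Det delta = -1 * 1 = -1
New det = 4 + -1 = 3

Answer: 3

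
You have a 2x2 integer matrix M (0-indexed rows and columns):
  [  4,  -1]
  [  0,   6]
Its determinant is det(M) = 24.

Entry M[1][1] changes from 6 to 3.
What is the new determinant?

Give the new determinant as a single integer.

det is linear in row 1: changing M[1][1] by delta changes det by delta * cofactor(1,1).
Cofactor C_11 = (-1)^(1+1) * minor(1,1) = 4
Entry delta = 3 - 6 = -3
Det delta = -3 * 4 = -12
New det = 24 + -12 = 12

Answer: 12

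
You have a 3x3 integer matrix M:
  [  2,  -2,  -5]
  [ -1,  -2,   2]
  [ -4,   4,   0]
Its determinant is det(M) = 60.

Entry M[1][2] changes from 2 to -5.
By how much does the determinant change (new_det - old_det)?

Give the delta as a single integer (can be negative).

Answer: 0

Derivation:
Cofactor C_12 = 0
Entry delta = -5 - 2 = -7
Det delta = entry_delta * cofactor = -7 * 0 = 0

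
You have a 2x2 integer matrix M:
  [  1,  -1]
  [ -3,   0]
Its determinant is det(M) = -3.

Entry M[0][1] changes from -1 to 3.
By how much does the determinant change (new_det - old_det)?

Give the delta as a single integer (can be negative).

Cofactor C_01 = 3
Entry delta = 3 - -1 = 4
Det delta = entry_delta * cofactor = 4 * 3 = 12

Answer: 12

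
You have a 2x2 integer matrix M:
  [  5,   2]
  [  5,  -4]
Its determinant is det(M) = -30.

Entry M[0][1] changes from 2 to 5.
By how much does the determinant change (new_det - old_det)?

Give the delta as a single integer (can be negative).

Cofactor C_01 = -5
Entry delta = 5 - 2 = 3
Det delta = entry_delta * cofactor = 3 * -5 = -15

Answer: -15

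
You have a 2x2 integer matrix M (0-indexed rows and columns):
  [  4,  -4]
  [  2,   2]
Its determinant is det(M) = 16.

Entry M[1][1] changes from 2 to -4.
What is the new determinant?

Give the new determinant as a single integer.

Answer: -8

Derivation:
det is linear in row 1: changing M[1][1] by delta changes det by delta * cofactor(1,1).
Cofactor C_11 = (-1)^(1+1) * minor(1,1) = 4
Entry delta = -4 - 2 = -6
Det delta = -6 * 4 = -24
New det = 16 + -24 = -8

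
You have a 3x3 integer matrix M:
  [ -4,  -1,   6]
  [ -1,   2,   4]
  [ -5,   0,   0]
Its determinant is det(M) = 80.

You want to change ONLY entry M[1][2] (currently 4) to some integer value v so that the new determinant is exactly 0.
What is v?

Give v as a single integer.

det is linear in entry M[1][2]: det = old_det + (v - 4) * C_12
Cofactor C_12 = 5
Want det = 0: 80 + (v - 4) * 5 = 0
  (v - 4) = -80 / 5 = -16
  v = 4 + (-16) = -12

Answer: -12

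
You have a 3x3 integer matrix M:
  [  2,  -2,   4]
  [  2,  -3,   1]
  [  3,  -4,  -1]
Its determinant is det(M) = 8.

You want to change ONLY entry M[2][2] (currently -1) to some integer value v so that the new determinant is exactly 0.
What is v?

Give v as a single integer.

Answer: 3

Derivation:
det is linear in entry M[2][2]: det = old_det + (v - -1) * C_22
Cofactor C_22 = -2
Want det = 0: 8 + (v - -1) * -2 = 0
  (v - -1) = -8 / -2 = 4
  v = -1 + (4) = 3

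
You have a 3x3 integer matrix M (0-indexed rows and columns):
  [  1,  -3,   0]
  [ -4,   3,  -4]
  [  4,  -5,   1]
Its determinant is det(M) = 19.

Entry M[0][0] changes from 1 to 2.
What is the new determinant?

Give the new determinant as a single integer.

det is linear in row 0: changing M[0][0] by delta changes det by delta * cofactor(0,0).
Cofactor C_00 = (-1)^(0+0) * minor(0,0) = -17
Entry delta = 2 - 1 = 1
Det delta = 1 * -17 = -17
New det = 19 + -17 = 2

Answer: 2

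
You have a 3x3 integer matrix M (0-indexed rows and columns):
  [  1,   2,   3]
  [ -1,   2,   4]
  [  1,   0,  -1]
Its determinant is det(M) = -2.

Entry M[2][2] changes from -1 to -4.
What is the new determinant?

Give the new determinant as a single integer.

det is linear in row 2: changing M[2][2] by delta changes det by delta * cofactor(2,2).
Cofactor C_22 = (-1)^(2+2) * minor(2,2) = 4
Entry delta = -4 - -1 = -3
Det delta = -3 * 4 = -12
New det = -2 + -12 = -14

Answer: -14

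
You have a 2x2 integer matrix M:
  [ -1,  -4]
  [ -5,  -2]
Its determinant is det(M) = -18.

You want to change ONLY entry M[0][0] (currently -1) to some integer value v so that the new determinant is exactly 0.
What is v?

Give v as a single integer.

Answer: -10

Derivation:
det is linear in entry M[0][0]: det = old_det + (v - -1) * C_00
Cofactor C_00 = -2
Want det = 0: -18 + (v - -1) * -2 = 0
  (v - -1) = 18 / -2 = -9
  v = -1 + (-9) = -10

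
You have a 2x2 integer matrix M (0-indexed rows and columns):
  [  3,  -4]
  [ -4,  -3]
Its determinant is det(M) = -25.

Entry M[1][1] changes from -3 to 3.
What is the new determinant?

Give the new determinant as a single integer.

Answer: -7

Derivation:
det is linear in row 1: changing M[1][1] by delta changes det by delta * cofactor(1,1).
Cofactor C_11 = (-1)^(1+1) * minor(1,1) = 3
Entry delta = 3 - -3 = 6
Det delta = 6 * 3 = 18
New det = -25 + 18 = -7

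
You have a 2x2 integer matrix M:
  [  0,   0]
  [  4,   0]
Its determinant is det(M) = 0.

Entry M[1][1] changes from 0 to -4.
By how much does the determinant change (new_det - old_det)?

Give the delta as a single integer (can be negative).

Answer: 0

Derivation:
Cofactor C_11 = 0
Entry delta = -4 - 0 = -4
Det delta = entry_delta * cofactor = -4 * 0 = 0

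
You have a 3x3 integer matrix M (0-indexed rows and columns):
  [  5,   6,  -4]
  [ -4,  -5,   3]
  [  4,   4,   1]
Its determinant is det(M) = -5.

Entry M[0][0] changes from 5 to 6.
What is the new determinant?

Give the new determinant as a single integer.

det is linear in row 0: changing M[0][0] by delta changes det by delta * cofactor(0,0).
Cofactor C_00 = (-1)^(0+0) * minor(0,0) = -17
Entry delta = 6 - 5 = 1
Det delta = 1 * -17 = -17
New det = -5 + -17 = -22

Answer: -22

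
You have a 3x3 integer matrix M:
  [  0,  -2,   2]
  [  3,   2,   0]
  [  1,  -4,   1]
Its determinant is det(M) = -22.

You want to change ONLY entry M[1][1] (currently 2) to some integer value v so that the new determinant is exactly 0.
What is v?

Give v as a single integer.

det is linear in entry M[1][1]: det = old_det + (v - 2) * C_11
Cofactor C_11 = -2
Want det = 0: -22 + (v - 2) * -2 = 0
  (v - 2) = 22 / -2 = -11
  v = 2 + (-11) = -9

Answer: -9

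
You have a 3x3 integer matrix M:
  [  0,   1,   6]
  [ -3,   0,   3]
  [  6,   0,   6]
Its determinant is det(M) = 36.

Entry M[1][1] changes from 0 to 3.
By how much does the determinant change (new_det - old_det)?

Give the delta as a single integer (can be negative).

Cofactor C_11 = -36
Entry delta = 3 - 0 = 3
Det delta = entry_delta * cofactor = 3 * -36 = -108

Answer: -108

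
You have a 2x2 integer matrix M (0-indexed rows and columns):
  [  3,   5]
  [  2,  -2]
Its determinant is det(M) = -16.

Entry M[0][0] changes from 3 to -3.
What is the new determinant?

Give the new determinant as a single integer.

Answer: -4

Derivation:
det is linear in row 0: changing M[0][0] by delta changes det by delta * cofactor(0,0).
Cofactor C_00 = (-1)^(0+0) * minor(0,0) = -2
Entry delta = -3 - 3 = -6
Det delta = -6 * -2 = 12
New det = -16 + 12 = -4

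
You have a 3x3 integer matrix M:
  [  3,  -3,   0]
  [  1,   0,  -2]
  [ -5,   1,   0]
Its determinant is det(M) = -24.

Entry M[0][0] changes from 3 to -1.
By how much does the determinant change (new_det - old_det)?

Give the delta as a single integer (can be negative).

Answer: -8

Derivation:
Cofactor C_00 = 2
Entry delta = -1 - 3 = -4
Det delta = entry_delta * cofactor = -4 * 2 = -8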